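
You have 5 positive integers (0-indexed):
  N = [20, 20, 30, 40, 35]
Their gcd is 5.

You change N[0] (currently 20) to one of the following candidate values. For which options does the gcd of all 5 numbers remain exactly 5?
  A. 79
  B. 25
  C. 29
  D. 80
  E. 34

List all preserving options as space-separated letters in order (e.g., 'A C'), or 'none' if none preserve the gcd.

Answer: B D

Derivation:
Old gcd = 5; gcd of others (without N[0]) = 5
New gcd for candidate v: gcd(5, v). Preserves old gcd iff gcd(5, v) = 5.
  Option A: v=79, gcd(5,79)=1 -> changes
  Option B: v=25, gcd(5,25)=5 -> preserves
  Option C: v=29, gcd(5,29)=1 -> changes
  Option D: v=80, gcd(5,80)=5 -> preserves
  Option E: v=34, gcd(5,34)=1 -> changes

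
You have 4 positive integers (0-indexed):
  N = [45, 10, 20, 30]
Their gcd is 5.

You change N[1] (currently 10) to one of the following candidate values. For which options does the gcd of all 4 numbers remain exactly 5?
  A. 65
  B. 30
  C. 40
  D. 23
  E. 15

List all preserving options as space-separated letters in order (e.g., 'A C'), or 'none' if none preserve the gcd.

Answer: A B C E

Derivation:
Old gcd = 5; gcd of others (without N[1]) = 5
New gcd for candidate v: gcd(5, v). Preserves old gcd iff gcd(5, v) = 5.
  Option A: v=65, gcd(5,65)=5 -> preserves
  Option B: v=30, gcd(5,30)=5 -> preserves
  Option C: v=40, gcd(5,40)=5 -> preserves
  Option D: v=23, gcd(5,23)=1 -> changes
  Option E: v=15, gcd(5,15)=5 -> preserves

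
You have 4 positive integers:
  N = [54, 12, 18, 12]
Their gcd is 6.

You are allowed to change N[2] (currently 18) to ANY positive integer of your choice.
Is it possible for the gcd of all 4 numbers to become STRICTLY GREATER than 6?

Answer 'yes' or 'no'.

Current gcd = 6
gcd of all OTHER numbers (without N[2]=18): gcd([54, 12, 12]) = 6
The new gcd after any change is gcd(6, new_value).
This can be at most 6.
Since 6 = old gcd 6, the gcd can only stay the same or decrease.

Answer: no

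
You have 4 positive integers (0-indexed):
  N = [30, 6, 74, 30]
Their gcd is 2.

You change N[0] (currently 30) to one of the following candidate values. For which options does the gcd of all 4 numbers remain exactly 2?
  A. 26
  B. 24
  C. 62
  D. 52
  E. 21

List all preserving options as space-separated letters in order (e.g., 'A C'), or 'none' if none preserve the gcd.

Answer: A B C D

Derivation:
Old gcd = 2; gcd of others (without N[0]) = 2
New gcd for candidate v: gcd(2, v). Preserves old gcd iff gcd(2, v) = 2.
  Option A: v=26, gcd(2,26)=2 -> preserves
  Option B: v=24, gcd(2,24)=2 -> preserves
  Option C: v=62, gcd(2,62)=2 -> preserves
  Option D: v=52, gcd(2,52)=2 -> preserves
  Option E: v=21, gcd(2,21)=1 -> changes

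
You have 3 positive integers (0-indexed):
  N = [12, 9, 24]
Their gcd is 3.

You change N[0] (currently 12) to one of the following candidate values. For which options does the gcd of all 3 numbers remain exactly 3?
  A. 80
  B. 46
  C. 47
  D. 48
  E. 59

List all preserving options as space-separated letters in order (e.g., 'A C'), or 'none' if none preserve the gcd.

Old gcd = 3; gcd of others (without N[0]) = 3
New gcd for candidate v: gcd(3, v). Preserves old gcd iff gcd(3, v) = 3.
  Option A: v=80, gcd(3,80)=1 -> changes
  Option B: v=46, gcd(3,46)=1 -> changes
  Option C: v=47, gcd(3,47)=1 -> changes
  Option D: v=48, gcd(3,48)=3 -> preserves
  Option E: v=59, gcd(3,59)=1 -> changes

Answer: D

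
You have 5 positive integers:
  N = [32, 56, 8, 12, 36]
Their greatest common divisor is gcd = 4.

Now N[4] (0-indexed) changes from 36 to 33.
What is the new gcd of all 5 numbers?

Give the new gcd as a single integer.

Numbers: [32, 56, 8, 12, 36], gcd = 4
Change: index 4, 36 -> 33
gcd of the OTHER numbers (without index 4): gcd([32, 56, 8, 12]) = 4
New gcd = gcd(g_others, new_val) = gcd(4, 33) = 1

Answer: 1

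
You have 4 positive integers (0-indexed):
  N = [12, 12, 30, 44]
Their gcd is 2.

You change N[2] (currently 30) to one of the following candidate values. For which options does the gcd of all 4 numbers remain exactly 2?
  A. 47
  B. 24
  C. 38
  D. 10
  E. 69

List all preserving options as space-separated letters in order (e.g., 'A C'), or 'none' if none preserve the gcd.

Old gcd = 2; gcd of others (without N[2]) = 4
New gcd for candidate v: gcd(4, v). Preserves old gcd iff gcd(4, v) = 2.
  Option A: v=47, gcd(4,47)=1 -> changes
  Option B: v=24, gcd(4,24)=4 -> changes
  Option C: v=38, gcd(4,38)=2 -> preserves
  Option D: v=10, gcd(4,10)=2 -> preserves
  Option E: v=69, gcd(4,69)=1 -> changes

Answer: C D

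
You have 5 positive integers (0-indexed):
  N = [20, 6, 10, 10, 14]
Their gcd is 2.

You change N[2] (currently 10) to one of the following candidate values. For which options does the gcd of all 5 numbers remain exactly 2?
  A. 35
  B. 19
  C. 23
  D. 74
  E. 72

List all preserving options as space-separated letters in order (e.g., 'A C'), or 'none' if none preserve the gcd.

Answer: D E

Derivation:
Old gcd = 2; gcd of others (without N[2]) = 2
New gcd for candidate v: gcd(2, v). Preserves old gcd iff gcd(2, v) = 2.
  Option A: v=35, gcd(2,35)=1 -> changes
  Option B: v=19, gcd(2,19)=1 -> changes
  Option C: v=23, gcd(2,23)=1 -> changes
  Option D: v=74, gcd(2,74)=2 -> preserves
  Option E: v=72, gcd(2,72)=2 -> preserves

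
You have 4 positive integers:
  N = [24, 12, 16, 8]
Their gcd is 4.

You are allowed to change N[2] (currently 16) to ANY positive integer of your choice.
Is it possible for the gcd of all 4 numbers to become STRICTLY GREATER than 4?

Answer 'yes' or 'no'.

Answer: no

Derivation:
Current gcd = 4
gcd of all OTHER numbers (without N[2]=16): gcd([24, 12, 8]) = 4
The new gcd after any change is gcd(4, new_value).
This can be at most 4.
Since 4 = old gcd 4, the gcd can only stay the same or decrease.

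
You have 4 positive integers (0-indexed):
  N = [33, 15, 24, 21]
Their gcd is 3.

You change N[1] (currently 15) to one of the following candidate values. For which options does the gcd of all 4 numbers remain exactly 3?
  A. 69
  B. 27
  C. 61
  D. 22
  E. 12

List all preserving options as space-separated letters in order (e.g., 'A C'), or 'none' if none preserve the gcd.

Old gcd = 3; gcd of others (without N[1]) = 3
New gcd for candidate v: gcd(3, v). Preserves old gcd iff gcd(3, v) = 3.
  Option A: v=69, gcd(3,69)=3 -> preserves
  Option B: v=27, gcd(3,27)=3 -> preserves
  Option C: v=61, gcd(3,61)=1 -> changes
  Option D: v=22, gcd(3,22)=1 -> changes
  Option E: v=12, gcd(3,12)=3 -> preserves

Answer: A B E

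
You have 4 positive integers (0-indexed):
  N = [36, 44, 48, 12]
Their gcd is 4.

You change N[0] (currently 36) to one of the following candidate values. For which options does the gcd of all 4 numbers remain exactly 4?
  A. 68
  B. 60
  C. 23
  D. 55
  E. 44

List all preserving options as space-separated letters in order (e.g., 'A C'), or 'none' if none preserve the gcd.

Answer: A B E

Derivation:
Old gcd = 4; gcd of others (without N[0]) = 4
New gcd for candidate v: gcd(4, v). Preserves old gcd iff gcd(4, v) = 4.
  Option A: v=68, gcd(4,68)=4 -> preserves
  Option B: v=60, gcd(4,60)=4 -> preserves
  Option C: v=23, gcd(4,23)=1 -> changes
  Option D: v=55, gcd(4,55)=1 -> changes
  Option E: v=44, gcd(4,44)=4 -> preserves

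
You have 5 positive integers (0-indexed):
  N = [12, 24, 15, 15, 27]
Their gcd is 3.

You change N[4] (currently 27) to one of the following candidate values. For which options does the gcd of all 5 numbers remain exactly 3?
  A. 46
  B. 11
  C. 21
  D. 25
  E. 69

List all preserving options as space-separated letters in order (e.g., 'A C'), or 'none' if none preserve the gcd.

Answer: C E

Derivation:
Old gcd = 3; gcd of others (without N[4]) = 3
New gcd for candidate v: gcd(3, v). Preserves old gcd iff gcd(3, v) = 3.
  Option A: v=46, gcd(3,46)=1 -> changes
  Option B: v=11, gcd(3,11)=1 -> changes
  Option C: v=21, gcd(3,21)=3 -> preserves
  Option D: v=25, gcd(3,25)=1 -> changes
  Option E: v=69, gcd(3,69)=3 -> preserves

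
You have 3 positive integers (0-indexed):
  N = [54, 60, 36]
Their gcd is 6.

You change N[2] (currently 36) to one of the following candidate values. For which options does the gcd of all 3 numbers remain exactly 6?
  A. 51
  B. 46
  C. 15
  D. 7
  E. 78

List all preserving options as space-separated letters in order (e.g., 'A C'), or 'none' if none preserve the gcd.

Old gcd = 6; gcd of others (without N[2]) = 6
New gcd for candidate v: gcd(6, v). Preserves old gcd iff gcd(6, v) = 6.
  Option A: v=51, gcd(6,51)=3 -> changes
  Option B: v=46, gcd(6,46)=2 -> changes
  Option C: v=15, gcd(6,15)=3 -> changes
  Option D: v=7, gcd(6,7)=1 -> changes
  Option E: v=78, gcd(6,78)=6 -> preserves

Answer: E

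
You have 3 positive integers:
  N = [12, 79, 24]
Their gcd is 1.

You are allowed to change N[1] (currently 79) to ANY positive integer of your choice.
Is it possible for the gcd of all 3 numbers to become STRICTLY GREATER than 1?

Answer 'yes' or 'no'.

Answer: yes

Derivation:
Current gcd = 1
gcd of all OTHER numbers (without N[1]=79): gcd([12, 24]) = 12
The new gcd after any change is gcd(12, new_value).
This can be at most 12.
Since 12 > old gcd 1, the gcd CAN increase (e.g., set N[1] = 12).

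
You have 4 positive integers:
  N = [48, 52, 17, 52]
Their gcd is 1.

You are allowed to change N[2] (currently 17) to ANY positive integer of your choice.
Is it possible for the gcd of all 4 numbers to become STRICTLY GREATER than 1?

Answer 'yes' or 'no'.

Answer: yes

Derivation:
Current gcd = 1
gcd of all OTHER numbers (without N[2]=17): gcd([48, 52, 52]) = 4
The new gcd after any change is gcd(4, new_value).
This can be at most 4.
Since 4 > old gcd 1, the gcd CAN increase (e.g., set N[2] = 4).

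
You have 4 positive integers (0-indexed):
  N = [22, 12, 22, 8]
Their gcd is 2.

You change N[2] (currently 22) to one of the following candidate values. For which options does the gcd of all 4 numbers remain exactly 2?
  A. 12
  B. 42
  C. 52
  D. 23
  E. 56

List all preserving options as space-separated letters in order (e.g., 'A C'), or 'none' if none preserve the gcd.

Answer: A B C E

Derivation:
Old gcd = 2; gcd of others (without N[2]) = 2
New gcd for candidate v: gcd(2, v). Preserves old gcd iff gcd(2, v) = 2.
  Option A: v=12, gcd(2,12)=2 -> preserves
  Option B: v=42, gcd(2,42)=2 -> preserves
  Option C: v=52, gcd(2,52)=2 -> preserves
  Option D: v=23, gcd(2,23)=1 -> changes
  Option E: v=56, gcd(2,56)=2 -> preserves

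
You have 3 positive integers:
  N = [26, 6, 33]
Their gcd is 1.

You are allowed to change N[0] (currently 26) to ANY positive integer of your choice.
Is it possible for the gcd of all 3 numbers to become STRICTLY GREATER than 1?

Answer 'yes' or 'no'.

Answer: yes

Derivation:
Current gcd = 1
gcd of all OTHER numbers (without N[0]=26): gcd([6, 33]) = 3
The new gcd after any change is gcd(3, new_value).
This can be at most 3.
Since 3 > old gcd 1, the gcd CAN increase (e.g., set N[0] = 3).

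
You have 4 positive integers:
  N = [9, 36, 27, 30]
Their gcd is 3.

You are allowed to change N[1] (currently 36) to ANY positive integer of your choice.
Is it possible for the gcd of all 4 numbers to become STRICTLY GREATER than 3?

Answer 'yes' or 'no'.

Answer: no

Derivation:
Current gcd = 3
gcd of all OTHER numbers (without N[1]=36): gcd([9, 27, 30]) = 3
The new gcd after any change is gcd(3, new_value).
This can be at most 3.
Since 3 = old gcd 3, the gcd can only stay the same or decrease.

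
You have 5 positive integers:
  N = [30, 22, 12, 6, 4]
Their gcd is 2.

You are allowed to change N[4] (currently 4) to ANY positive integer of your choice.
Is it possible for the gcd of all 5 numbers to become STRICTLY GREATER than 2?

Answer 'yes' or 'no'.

Answer: no

Derivation:
Current gcd = 2
gcd of all OTHER numbers (without N[4]=4): gcd([30, 22, 12, 6]) = 2
The new gcd after any change is gcd(2, new_value).
This can be at most 2.
Since 2 = old gcd 2, the gcd can only stay the same or decrease.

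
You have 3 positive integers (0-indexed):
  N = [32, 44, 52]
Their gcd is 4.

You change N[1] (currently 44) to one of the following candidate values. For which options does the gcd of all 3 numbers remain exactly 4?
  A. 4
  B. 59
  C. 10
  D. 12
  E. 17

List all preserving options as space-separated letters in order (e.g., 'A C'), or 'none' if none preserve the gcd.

Answer: A D

Derivation:
Old gcd = 4; gcd of others (without N[1]) = 4
New gcd for candidate v: gcd(4, v). Preserves old gcd iff gcd(4, v) = 4.
  Option A: v=4, gcd(4,4)=4 -> preserves
  Option B: v=59, gcd(4,59)=1 -> changes
  Option C: v=10, gcd(4,10)=2 -> changes
  Option D: v=12, gcd(4,12)=4 -> preserves
  Option E: v=17, gcd(4,17)=1 -> changes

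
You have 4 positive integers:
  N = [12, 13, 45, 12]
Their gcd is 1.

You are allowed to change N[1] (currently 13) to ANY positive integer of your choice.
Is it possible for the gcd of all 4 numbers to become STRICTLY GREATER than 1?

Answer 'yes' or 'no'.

Current gcd = 1
gcd of all OTHER numbers (without N[1]=13): gcd([12, 45, 12]) = 3
The new gcd after any change is gcd(3, new_value).
This can be at most 3.
Since 3 > old gcd 1, the gcd CAN increase (e.g., set N[1] = 3).

Answer: yes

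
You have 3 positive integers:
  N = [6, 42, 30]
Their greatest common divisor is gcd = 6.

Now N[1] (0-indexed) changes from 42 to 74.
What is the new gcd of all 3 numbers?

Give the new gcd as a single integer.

Numbers: [6, 42, 30], gcd = 6
Change: index 1, 42 -> 74
gcd of the OTHER numbers (without index 1): gcd([6, 30]) = 6
New gcd = gcd(g_others, new_val) = gcd(6, 74) = 2

Answer: 2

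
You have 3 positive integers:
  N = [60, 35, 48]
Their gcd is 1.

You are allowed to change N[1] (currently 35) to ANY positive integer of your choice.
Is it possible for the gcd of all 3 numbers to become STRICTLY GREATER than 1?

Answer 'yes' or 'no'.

Current gcd = 1
gcd of all OTHER numbers (without N[1]=35): gcd([60, 48]) = 12
The new gcd after any change is gcd(12, new_value).
This can be at most 12.
Since 12 > old gcd 1, the gcd CAN increase (e.g., set N[1] = 12).

Answer: yes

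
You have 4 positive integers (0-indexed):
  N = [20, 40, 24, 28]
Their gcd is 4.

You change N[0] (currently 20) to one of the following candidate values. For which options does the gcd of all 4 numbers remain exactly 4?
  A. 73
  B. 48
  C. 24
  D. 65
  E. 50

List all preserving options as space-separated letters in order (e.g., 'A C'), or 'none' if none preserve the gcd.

Answer: B C

Derivation:
Old gcd = 4; gcd of others (without N[0]) = 4
New gcd for candidate v: gcd(4, v). Preserves old gcd iff gcd(4, v) = 4.
  Option A: v=73, gcd(4,73)=1 -> changes
  Option B: v=48, gcd(4,48)=4 -> preserves
  Option C: v=24, gcd(4,24)=4 -> preserves
  Option D: v=65, gcd(4,65)=1 -> changes
  Option E: v=50, gcd(4,50)=2 -> changes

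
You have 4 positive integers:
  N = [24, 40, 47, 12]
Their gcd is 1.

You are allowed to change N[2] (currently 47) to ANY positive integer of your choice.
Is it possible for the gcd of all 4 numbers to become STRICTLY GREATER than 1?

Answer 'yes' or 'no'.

Current gcd = 1
gcd of all OTHER numbers (without N[2]=47): gcd([24, 40, 12]) = 4
The new gcd after any change is gcd(4, new_value).
This can be at most 4.
Since 4 > old gcd 1, the gcd CAN increase (e.g., set N[2] = 4).

Answer: yes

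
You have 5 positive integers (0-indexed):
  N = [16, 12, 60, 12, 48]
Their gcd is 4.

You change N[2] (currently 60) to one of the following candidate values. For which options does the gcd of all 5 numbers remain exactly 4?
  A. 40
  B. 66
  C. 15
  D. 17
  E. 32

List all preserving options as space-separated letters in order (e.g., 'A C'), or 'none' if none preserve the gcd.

Old gcd = 4; gcd of others (without N[2]) = 4
New gcd for candidate v: gcd(4, v). Preserves old gcd iff gcd(4, v) = 4.
  Option A: v=40, gcd(4,40)=4 -> preserves
  Option B: v=66, gcd(4,66)=2 -> changes
  Option C: v=15, gcd(4,15)=1 -> changes
  Option D: v=17, gcd(4,17)=1 -> changes
  Option E: v=32, gcd(4,32)=4 -> preserves

Answer: A E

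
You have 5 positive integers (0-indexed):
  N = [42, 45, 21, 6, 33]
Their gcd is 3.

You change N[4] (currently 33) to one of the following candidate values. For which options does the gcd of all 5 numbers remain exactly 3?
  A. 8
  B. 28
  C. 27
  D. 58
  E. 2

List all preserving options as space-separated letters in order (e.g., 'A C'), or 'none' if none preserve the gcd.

Old gcd = 3; gcd of others (without N[4]) = 3
New gcd for candidate v: gcd(3, v). Preserves old gcd iff gcd(3, v) = 3.
  Option A: v=8, gcd(3,8)=1 -> changes
  Option B: v=28, gcd(3,28)=1 -> changes
  Option C: v=27, gcd(3,27)=3 -> preserves
  Option D: v=58, gcd(3,58)=1 -> changes
  Option E: v=2, gcd(3,2)=1 -> changes

Answer: C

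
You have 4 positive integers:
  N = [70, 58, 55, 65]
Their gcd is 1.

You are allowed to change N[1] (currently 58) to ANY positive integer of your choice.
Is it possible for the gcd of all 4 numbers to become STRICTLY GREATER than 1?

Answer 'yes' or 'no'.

Current gcd = 1
gcd of all OTHER numbers (without N[1]=58): gcd([70, 55, 65]) = 5
The new gcd after any change is gcd(5, new_value).
This can be at most 5.
Since 5 > old gcd 1, the gcd CAN increase (e.g., set N[1] = 5).

Answer: yes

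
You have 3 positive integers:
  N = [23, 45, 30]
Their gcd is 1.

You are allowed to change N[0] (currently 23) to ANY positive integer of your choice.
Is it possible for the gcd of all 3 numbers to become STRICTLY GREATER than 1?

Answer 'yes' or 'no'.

Current gcd = 1
gcd of all OTHER numbers (without N[0]=23): gcd([45, 30]) = 15
The new gcd after any change is gcd(15, new_value).
This can be at most 15.
Since 15 > old gcd 1, the gcd CAN increase (e.g., set N[0] = 15).

Answer: yes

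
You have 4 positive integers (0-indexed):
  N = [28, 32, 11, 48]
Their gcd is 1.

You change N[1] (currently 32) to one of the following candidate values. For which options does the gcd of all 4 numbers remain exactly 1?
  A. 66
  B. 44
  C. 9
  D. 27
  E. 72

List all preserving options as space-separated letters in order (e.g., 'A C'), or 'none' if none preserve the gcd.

Old gcd = 1; gcd of others (without N[1]) = 1
New gcd for candidate v: gcd(1, v). Preserves old gcd iff gcd(1, v) = 1.
  Option A: v=66, gcd(1,66)=1 -> preserves
  Option B: v=44, gcd(1,44)=1 -> preserves
  Option C: v=9, gcd(1,9)=1 -> preserves
  Option D: v=27, gcd(1,27)=1 -> preserves
  Option E: v=72, gcd(1,72)=1 -> preserves

Answer: A B C D E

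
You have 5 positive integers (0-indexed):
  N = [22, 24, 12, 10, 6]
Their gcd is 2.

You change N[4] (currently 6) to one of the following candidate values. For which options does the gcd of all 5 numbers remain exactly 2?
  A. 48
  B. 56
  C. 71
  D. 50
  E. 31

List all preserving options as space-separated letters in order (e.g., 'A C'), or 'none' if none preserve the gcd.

Old gcd = 2; gcd of others (without N[4]) = 2
New gcd for candidate v: gcd(2, v). Preserves old gcd iff gcd(2, v) = 2.
  Option A: v=48, gcd(2,48)=2 -> preserves
  Option B: v=56, gcd(2,56)=2 -> preserves
  Option C: v=71, gcd(2,71)=1 -> changes
  Option D: v=50, gcd(2,50)=2 -> preserves
  Option E: v=31, gcd(2,31)=1 -> changes

Answer: A B D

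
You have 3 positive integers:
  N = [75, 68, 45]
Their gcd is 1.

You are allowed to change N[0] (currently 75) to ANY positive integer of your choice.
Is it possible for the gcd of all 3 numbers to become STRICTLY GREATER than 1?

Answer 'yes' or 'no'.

Current gcd = 1
gcd of all OTHER numbers (without N[0]=75): gcd([68, 45]) = 1
The new gcd after any change is gcd(1, new_value).
This can be at most 1.
Since 1 = old gcd 1, the gcd can only stay the same or decrease.

Answer: no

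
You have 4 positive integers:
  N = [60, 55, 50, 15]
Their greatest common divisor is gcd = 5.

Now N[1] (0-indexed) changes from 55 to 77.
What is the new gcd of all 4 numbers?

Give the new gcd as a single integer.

Answer: 1

Derivation:
Numbers: [60, 55, 50, 15], gcd = 5
Change: index 1, 55 -> 77
gcd of the OTHER numbers (without index 1): gcd([60, 50, 15]) = 5
New gcd = gcd(g_others, new_val) = gcd(5, 77) = 1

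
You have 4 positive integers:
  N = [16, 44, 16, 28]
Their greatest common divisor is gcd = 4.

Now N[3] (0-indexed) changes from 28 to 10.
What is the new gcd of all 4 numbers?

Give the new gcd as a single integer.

Answer: 2

Derivation:
Numbers: [16, 44, 16, 28], gcd = 4
Change: index 3, 28 -> 10
gcd of the OTHER numbers (without index 3): gcd([16, 44, 16]) = 4
New gcd = gcd(g_others, new_val) = gcd(4, 10) = 2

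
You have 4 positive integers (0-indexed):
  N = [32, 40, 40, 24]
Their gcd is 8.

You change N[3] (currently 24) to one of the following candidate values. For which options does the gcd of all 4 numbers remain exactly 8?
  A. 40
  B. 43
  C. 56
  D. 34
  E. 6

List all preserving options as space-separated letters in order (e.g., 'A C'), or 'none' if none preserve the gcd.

Answer: A C

Derivation:
Old gcd = 8; gcd of others (without N[3]) = 8
New gcd for candidate v: gcd(8, v). Preserves old gcd iff gcd(8, v) = 8.
  Option A: v=40, gcd(8,40)=8 -> preserves
  Option B: v=43, gcd(8,43)=1 -> changes
  Option C: v=56, gcd(8,56)=8 -> preserves
  Option D: v=34, gcd(8,34)=2 -> changes
  Option E: v=6, gcd(8,6)=2 -> changes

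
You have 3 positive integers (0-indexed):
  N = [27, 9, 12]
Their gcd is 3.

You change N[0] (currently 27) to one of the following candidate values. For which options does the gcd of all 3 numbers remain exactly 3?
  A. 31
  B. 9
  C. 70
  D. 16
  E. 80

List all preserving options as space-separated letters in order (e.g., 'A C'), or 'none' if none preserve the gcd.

Old gcd = 3; gcd of others (without N[0]) = 3
New gcd for candidate v: gcd(3, v). Preserves old gcd iff gcd(3, v) = 3.
  Option A: v=31, gcd(3,31)=1 -> changes
  Option B: v=9, gcd(3,9)=3 -> preserves
  Option C: v=70, gcd(3,70)=1 -> changes
  Option D: v=16, gcd(3,16)=1 -> changes
  Option E: v=80, gcd(3,80)=1 -> changes

Answer: B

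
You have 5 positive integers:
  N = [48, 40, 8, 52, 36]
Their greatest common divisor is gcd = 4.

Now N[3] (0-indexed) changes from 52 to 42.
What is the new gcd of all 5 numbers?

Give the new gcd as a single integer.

Answer: 2

Derivation:
Numbers: [48, 40, 8, 52, 36], gcd = 4
Change: index 3, 52 -> 42
gcd of the OTHER numbers (without index 3): gcd([48, 40, 8, 36]) = 4
New gcd = gcd(g_others, new_val) = gcd(4, 42) = 2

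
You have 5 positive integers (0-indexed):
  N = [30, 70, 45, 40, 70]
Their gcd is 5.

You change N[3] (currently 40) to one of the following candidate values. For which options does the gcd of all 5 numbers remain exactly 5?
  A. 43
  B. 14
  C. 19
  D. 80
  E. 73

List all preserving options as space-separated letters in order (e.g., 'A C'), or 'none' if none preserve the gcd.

Answer: D

Derivation:
Old gcd = 5; gcd of others (without N[3]) = 5
New gcd for candidate v: gcd(5, v). Preserves old gcd iff gcd(5, v) = 5.
  Option A: v=43, gcd(5,43)=1 -> changes
  Option B: v=14, gcd(5,14)=1 -> changes
  Option C: v=19, gcd(5,19)=1 -> changes
  Option D: v=80, gcd(5,80)=5 -> preserves
  Option E: v=73, gcd(5,73)=1 -> changes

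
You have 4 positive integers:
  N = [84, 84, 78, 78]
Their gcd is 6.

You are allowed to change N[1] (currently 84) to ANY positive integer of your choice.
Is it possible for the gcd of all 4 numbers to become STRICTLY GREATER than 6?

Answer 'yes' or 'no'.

Current gcd = 6
gcd of all OTHER numbers (without N[1]=84): gcd([84, 78, 78]) = 6
The new gcd after any change is gcd(6, new_value).
This can be at most 6.
Since 6 = old gcd 6, the gcd can only stay the same or decrease.

Answer: no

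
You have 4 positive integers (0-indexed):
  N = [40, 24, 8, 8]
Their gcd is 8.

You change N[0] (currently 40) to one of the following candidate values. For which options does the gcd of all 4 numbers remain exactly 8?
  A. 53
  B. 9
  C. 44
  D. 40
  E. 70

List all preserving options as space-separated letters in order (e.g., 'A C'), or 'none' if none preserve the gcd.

Answer: D

Derivation:
Old gcd = 8; gcd of others (without N[0]) = 8
New gcd for candidate v: gcd(8, v). Preserves old gcd iff gcd(8, v) = 8.
  Option A: v=53, gcd(8,53)=1 -> changes
  Option B: v=9, gcd(8,9)=1 -> changes
  Option C: v=44, gcd(8,44)=4 -> changes
  Option D: v=40, gcd(8,40)=8 -> preserves
  Option E: v=70, gcd(8,70)=2 -> changes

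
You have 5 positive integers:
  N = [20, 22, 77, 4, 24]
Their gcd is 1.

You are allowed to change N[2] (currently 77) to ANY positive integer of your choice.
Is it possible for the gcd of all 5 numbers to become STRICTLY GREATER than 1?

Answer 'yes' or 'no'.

Answer: yes

Derivation:
Current gcd = 1
gcd of all OTHER numbers (without N[2]=77): gcd([20, 22, 4, 24]) = 2
The new gcd after any change is gcd(2, new_value).
This can be at most 2.
Since 2 > old gcd 1, the gcd CAN increase (e.g., set N[2] = 2).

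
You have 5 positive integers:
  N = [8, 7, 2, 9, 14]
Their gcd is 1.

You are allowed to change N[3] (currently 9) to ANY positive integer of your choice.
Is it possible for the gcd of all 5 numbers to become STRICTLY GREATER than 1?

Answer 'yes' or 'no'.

Answer: no

Derivation:
Current gcd = 1
gcd of all OTHER numbers (without N[3]=9): gcd([8, 7, 2, 14]) = 1
The new gcd after any change is gcd(1, new_value).
This can be at most 1.
Since 1 = old gcd 1, the gcd can only stay the same or decrease.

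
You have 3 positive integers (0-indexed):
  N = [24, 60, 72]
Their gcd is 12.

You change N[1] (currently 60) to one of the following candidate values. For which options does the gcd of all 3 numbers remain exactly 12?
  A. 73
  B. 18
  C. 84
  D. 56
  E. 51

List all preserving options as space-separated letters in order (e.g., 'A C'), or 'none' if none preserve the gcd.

Old gcd = 12; gcd of others (without N[1]) = 24
New gcd for candidate v: gcd(24, v). Preserves old gcd iff gcd(24, v) = 12.
  Option A: v=73, gcd(24,73)=1 -> changes
  Option B: v=18, gcd(24,18)=6 -> changes
  Option C: v=84, gcd(24,84)=12 -> preserves
  Option D: v=56, gcd(24,56)=8 -> changes
  Option E: v=51, gcd(24,51)=3 -> changes

Answer: C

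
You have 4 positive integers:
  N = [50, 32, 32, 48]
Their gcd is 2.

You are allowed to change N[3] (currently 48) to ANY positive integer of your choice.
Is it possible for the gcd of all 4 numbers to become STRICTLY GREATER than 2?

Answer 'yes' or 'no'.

Current gcd = 2
gcd of all OTHER numbers (without N[3]=48): gcd([50, 32, 32]) = 2
The new gcd after any change is gcd(2, new_value).
This can be at most 2.
Since 2 = old gcd 2, the gcd can only stay the same or decrease.

Answer: no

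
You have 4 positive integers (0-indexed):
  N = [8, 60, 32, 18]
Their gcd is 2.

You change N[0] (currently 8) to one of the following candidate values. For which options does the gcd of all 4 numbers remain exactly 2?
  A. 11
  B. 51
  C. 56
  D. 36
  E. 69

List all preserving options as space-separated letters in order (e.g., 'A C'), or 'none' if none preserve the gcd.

Answer: C D

Derivation:
Old gcd = 2; gcd of others (without N[0]) = 2
New gcd for candidate v: gcd(2, v). Preserves old gcd iff gcd(2, v) = 2.
  Option A: v=11, gcd(2,11)=1 -> changes
  Option B: v=51, gcd(2,51)=1 -> changes
  Option C: v=56, gcd(2,56)=2 -> preserves
  Option D: v=36, gcd(2,36)=2 -> preserves
  Option E: v=69, gcd(2,69)=1 -> changes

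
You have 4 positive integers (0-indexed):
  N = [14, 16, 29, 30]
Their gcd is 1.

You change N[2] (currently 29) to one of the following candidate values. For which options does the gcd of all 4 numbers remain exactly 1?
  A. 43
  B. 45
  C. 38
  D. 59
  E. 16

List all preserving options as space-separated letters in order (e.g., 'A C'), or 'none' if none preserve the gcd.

Answer: A B D

Derivation:
Old gcd = 1; gcd of others (without N[2]) = 2
New gcd for candidate v: gcd(2, v). Preserves old gcd iff gcd(2, v) = 1.
  Option A: v=43, gcd(2,43)=1 -> preserves
  Option B: v=45, gcd(2,45)=1 -> preserves
  Option C: v=38, gcd(2,38)=2 -> changes
  Option D: v=59, gcd(2,59)=1 -> preserves
  Option E: v=16, gcd(2,16)=2 -> changes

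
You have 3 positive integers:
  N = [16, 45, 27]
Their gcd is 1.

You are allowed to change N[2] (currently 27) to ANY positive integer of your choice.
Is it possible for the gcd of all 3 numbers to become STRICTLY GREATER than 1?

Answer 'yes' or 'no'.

Current gcd = 1
gcd of all OTHER numbers (without N[2]=27): gcd([16, 45]) = 1
The new gcd after any change is gcd(1, new_value).
This can be at most 1.
Since 1 = old gcd 1, the gcd can only stay the same or decrease.

Answer: no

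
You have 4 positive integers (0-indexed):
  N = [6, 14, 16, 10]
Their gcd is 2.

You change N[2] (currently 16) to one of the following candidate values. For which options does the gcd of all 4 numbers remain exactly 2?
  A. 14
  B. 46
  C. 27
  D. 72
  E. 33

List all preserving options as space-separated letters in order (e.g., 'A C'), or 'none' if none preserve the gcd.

Old gcd = 2; gcd of others (without N[2]) = 2
New gcd for candidate v: gcd(2, v). Preserves old gcd iff gcd(2, v) = 2.
  Option A: v=14, gcd(2,14)=2 -> preserves
  Option B: v=46, gcd(2,46)=2 -> preserves
  Option C: v=27, gcd(2,27)=1 -> changes
  Option D: v=72, gcd(2,72)=2 -> preserves
  Option E: v=33, gcd(2,33)=1 -> changes

Answer: A B D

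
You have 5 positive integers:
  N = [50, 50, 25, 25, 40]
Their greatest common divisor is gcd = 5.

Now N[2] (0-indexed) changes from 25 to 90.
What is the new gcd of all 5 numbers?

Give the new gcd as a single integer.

Answer: 5

Derivation:
Numbers: [50, 50, 25, 25, 40], gcd = 5
Change: index 2, 25 -> 90
gcd of the OTHER numbers (without index 2): gcd([50, 50, 25, 40]) = 5
New gcd = gcd(g_others, new_val) = gcd(5, 90) = 5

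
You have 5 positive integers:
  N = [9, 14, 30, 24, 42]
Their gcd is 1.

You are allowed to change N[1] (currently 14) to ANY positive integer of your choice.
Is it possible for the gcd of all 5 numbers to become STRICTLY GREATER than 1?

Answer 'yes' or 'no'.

Answer: yes

Derivation:
Current gcd = 1
gcd of all OTHER numbers (without N[1]=14): gcd([9, 30, 24, 42]) = 3
The new gcd after any change is gcd(3, new_value).
This can be at most 3.
Since 3 > old gcd 1, the gcd CAN increase (e.g., set N[1] = 3).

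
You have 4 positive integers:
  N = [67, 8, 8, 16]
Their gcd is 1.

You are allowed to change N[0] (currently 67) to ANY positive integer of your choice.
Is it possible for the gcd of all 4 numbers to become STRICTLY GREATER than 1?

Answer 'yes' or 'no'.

Answer: yes

Derivation:
Current gcd = 1
gcd of all OTHER numbers (without N[0]=67): gcd([8, 8, 16]) = 8
The new gcd after any change is gcd(8, new_value).
This can be at most 8.
Since 8 > old gcd 1, the gcd CAN increase (e.g., set N[0] = 8).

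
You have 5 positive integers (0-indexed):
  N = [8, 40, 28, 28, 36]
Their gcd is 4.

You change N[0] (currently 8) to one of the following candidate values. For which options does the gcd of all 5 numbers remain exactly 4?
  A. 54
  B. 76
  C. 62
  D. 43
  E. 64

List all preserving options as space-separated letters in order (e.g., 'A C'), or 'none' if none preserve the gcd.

Old gcd = 4; gcd of others (without N[0]) = 4
New gcd for candidate v: gcd(4, v). Preserves old gcd iff gcd(4, v) = 4.
  Option A: v=54, gcd(4,54)=2 -> changes
  Option B: v=76, gcd(4,76)=4 -> preserves
  Option C: v=62, gcd(4,62)=2 -> changes
  Option D: v=43, gcd(4,43)=1 -> changes
  Option E: v=64, gcd(4,64)=4 -> preserves

Answer: B E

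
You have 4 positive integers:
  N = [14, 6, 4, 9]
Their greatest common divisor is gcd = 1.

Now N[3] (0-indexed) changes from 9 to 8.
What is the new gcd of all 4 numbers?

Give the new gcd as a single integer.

Answer: 2

Derivation:
Numbers: [14, 6, 4, 9], gcd = 1
Change: index 3, 9 -> 8
gcd of the OTHER numbers (without index 3): gcd([14, 6, 4]) = 2
New gcd = gcd(g_others, new_val) = gcd(2, 8) = 2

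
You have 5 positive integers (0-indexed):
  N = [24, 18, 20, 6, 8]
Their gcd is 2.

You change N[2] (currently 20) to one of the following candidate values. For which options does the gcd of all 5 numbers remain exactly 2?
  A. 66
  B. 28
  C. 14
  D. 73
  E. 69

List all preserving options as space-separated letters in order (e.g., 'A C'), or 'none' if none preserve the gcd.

Old gcd = 2; gcd of others (without N[2]) = 2
New gcd for candidate v: gcd(2, v). Preserves old gcd iff gcd(2, v) = 2.
  Option A: v=66, gcd(2,66)=2 -> preserves
  Option B: v=28, gcd(2,28)=2 -> preserves
  Option C: v=14, gcd(2,14)=2 -> preserves
  Option D: v=73, gcd(2,73)=1 -> changes
  Option E: v=69, gcd(2,69)=1 -> changes

Answer: A B C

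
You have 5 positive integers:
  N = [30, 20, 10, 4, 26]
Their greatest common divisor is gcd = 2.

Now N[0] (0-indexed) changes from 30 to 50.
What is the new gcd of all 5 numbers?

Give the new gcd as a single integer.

Answer: 2

Derivation:
Numbers: [30, 20, 10, 4, 26], gcd = 2
Change: index 0, 30 -> 50
gcd of the OTHER numbers (without index 0): gcd([20, 10, 4, 26]) = 2
New gcd = gcd(g_others, new_val) = gcd(2, 50) = 2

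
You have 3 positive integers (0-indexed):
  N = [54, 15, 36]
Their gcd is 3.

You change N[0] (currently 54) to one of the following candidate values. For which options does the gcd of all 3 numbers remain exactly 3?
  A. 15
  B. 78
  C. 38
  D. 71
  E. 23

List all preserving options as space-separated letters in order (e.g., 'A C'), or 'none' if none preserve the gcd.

Answer: A B

Derivation:
Old gcd = 3; gcd of others (without N[0]) = 3
New gcd for candidate v: gcd(3, v). Preserves old gcd iff gcd(3, v) = 3.
  Option A: v=15, gcd(3,15)=3 -> preserves
  Option B: v=78, gcd(3,78)=3 -> preserves
  Option C: v=38, gcd(3,38)=1 -> changes
  Option D: v=71, gcd(3,71)=1 -> changes
  Option E: v=23, gcd(3,23)=1 -> changes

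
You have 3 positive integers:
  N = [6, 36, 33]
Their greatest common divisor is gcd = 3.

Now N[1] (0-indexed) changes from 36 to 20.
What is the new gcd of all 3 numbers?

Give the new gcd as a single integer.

Answer: 1

Derivation:
Numbers: [6, 36, 33], gcd = 3
Change: index 1, 36 -> 20
gcd of the OTHER numbers (without index 1): gcd([6, 33]) = 3
New gcd = gcd(g_others, new_val) = gcd(3, 20) = 1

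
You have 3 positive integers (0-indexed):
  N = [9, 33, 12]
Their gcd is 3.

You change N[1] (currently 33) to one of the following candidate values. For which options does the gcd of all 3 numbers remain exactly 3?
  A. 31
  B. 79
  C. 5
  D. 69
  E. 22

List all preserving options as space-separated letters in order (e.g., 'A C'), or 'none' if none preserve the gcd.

Answer: D

Derivation:
Old gcd = 3; gcd of others (without N[1]) = 3
New gcd for candidate v: gcd(3, v). Preserves old gcd iff gcd(3, v) = 3.
  Option A: v=31, gcd(3,31)=1 -> changes
  Option B: v=79, gcd(3,79)=1 -> changes
  Option C: v=5, gcd(3,5)=1 -> changes
  Option D: v=69, gcd(3,69)=3 -> preserves
  Option E: v=22, gcd(3,22)=1 -> changes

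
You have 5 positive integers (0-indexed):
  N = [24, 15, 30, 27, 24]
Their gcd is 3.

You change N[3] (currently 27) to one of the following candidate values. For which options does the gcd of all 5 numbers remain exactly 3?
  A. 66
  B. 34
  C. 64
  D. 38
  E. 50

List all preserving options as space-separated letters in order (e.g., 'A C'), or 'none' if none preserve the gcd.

Old gcd = 3; gcd of others (without N[3]) = 3
New gcd for candidate v: gcd(3, v). Preserves old gcd iff gcd(3, v) = 3.
  Option A: v=66, gcd(3,66)=3 -> preserves
  Option B: v=34, gcd(3,34)=1 -> changes
  Option C: v=64, gcd(3,64)=1 -> changes
  Option D: v=38, gcd(3,38)=1 -> changes
  Option E: v=50, gcd(3,50)=1 -> changes

Answer: A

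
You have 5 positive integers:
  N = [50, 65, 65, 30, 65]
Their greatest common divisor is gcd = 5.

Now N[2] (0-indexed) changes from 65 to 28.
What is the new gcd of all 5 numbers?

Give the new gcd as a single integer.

Answer: 1

Derivation:
Numbers: [50, 65, 65, 30, 65], gcd = 5
Change: index 2, 65 -> 28
gcd of the OTHER numbers (without index 2): gcd([50, 65, 30, 65]) = 5
New gcd = gcd(g_others, new_val) = gcd(5, 28) = 1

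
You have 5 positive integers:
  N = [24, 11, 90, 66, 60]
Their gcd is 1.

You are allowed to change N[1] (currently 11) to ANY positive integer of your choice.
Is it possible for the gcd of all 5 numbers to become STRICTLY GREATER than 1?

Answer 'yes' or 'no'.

Answer: yes

Derivation:
Current gcd = 1
gcd of all OTHER numbers (without N[1]=11): gcd([24, 90, 66, 60]) = 6
The new gcd after any change is gcd(6, new_value).
This can be at most 6.
Since 6 > old gcd 1, the gcd CAN increase (e.g., set N[1] = 6).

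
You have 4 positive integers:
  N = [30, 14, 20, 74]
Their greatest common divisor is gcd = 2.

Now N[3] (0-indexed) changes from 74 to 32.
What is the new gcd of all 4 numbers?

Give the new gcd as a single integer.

Numbers: [30, 14, 20, 74], gcd = 2
Change: index 3, 74 -> 32
gcd of the OTHER numbers (without index 3): gcd([30, 14, 20]) = 2
New gcd = gcd(g_others, new_val) = gcd(2, 32) = 2

Answer: 2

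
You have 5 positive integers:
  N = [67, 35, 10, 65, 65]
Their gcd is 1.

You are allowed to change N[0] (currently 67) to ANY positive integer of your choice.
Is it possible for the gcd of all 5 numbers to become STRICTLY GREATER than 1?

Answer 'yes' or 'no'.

Current gcd = 1
gcd of all OTHER numbers (without N[0]=67): gcd([35, 10, 65, 65]) = 5
The new gcd after any change is gcd(5, new_value).
This can be at most 5.
Since 5 > old gcd 1, the gcd CAN increase (e.g., set N[0] = 5).

Answer: yes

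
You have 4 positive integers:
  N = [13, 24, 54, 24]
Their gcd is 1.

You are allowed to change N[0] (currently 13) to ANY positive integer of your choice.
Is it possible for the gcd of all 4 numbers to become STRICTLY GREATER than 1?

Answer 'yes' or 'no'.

Answer: yes

Derivation:
Current gcd = 1
gcd of all OTHER numbers (without N[0]=13): gcd([24, 54, 24]) = 6
The new gcd after any change is gcd(6, new_value).
This can be at most 6.
Since 6 > old gcd 1, the gcd CAN increase (e.g., set N[0] = 6).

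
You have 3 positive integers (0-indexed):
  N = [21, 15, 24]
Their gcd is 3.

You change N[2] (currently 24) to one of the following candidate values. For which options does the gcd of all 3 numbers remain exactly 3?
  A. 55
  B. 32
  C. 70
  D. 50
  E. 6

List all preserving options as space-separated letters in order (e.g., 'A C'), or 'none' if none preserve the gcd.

Answer: E

Derivation:
Old gcd = 3; gcd of others (without N[2]) = 3
New gcd for candidate v: gcd(3, v). Preserves old gcd iff gcd(3, v) = 3.
  Option A: v=55, gcd(3,55)=1 -> changes
  Option B: v=32, gcd(3,32)=1 -> changes
  Option C: v=70, gcd(3,70)=1 -> changes
  Option D: v=50, gcd(3,50)=1 -> changes
  Option E: v=6, gcd(3,6)=3 -> preserves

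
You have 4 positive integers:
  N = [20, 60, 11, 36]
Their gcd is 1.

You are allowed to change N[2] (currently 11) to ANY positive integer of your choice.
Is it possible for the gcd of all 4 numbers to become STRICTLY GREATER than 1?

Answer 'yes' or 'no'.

Answer: yes

Derivation:
Current gcd = 1
gcd of all OTHER numbers (without N[2]=11): gcd([20, 60, 36]) = 4
The new gcd after any change is gcd(4, new_value).
This can be at most 4.
Since 4 > old gcd 1, the gcd CAN increase (e.g., set N[2] = 4).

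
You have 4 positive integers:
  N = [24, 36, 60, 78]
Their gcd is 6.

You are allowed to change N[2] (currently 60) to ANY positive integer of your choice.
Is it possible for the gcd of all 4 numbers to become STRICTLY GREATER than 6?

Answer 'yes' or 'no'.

Answer: no

Derivation:
Current gcd = 6
gcd of all OTHER numbers (without N[2]=60): gcd([24, 36, 78]) = 6
The new gcd after any change is gcd(6, new_value).
This can be at most 6.
Since 6 = old gcd 6, the gcd can only stay the same or decrease.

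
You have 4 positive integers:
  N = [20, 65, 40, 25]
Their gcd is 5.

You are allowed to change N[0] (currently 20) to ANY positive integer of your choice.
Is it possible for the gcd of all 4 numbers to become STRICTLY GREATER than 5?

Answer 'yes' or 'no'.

Current gcd = 5
gcd of all OTHER numbers (without N[0]=20): gcd([65, 40, 25]) = 5
The new gcd after any change is gcd(5, new_value).
This can be at most 5.
Since 5 = old gcd 5, the gcd can only stay the same or decrease.

Answer: no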